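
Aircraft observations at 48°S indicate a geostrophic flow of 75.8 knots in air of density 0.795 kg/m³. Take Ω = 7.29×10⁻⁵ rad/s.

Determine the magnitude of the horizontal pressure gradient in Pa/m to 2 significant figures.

3.4×10⁻³ Pa/m

Coriolis parameter at 48°S:
f = 2Ω sin φ = 2 × 7.29×10⁻⁵ × sin 48° = 1.08×10⁻⁴ s⁻¹
Wind speed in SI: 75.8 knots = 39.0 m/s
Geostrophic balance rearranged: |∂P/∂n| = f ρ V_g
|∂P/∂n| = 1.08×10⁻⁴ × 0.795 × 39.0 = 3.36×10⁻³ Pa/m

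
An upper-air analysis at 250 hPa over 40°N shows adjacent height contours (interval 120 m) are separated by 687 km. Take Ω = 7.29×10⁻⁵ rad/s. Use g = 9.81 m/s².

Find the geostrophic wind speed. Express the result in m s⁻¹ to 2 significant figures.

Coriolis parameter at 40°N:
f = 2Ω sin φ = 2 × 7.29×10⁻⁵ × sin 40° = 9.37×10⁻⁵ s⁻¹
Height gradient: |∂Z/∂n| = 120 m / 687000 m = 1.75×10⁻⁴
On a pressure surface, geostrophic balance gives V_g = (g/f)|∂Z/∂n|:
V_g = 9.81 × 1.75×10⁻⁴ / 9.37×10⁻⁵ = 18.3 m/s

18 m s⁻¹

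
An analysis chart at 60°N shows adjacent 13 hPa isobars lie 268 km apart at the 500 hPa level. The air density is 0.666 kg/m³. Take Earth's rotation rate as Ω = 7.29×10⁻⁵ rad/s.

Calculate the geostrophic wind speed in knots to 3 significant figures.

Coriolis parameter at 60°N:
f = 2Ω sin φ = 2 × 7.29×10⁻⁵ × sin 60° = 1.26×10⁻⁴ s⁻¹
Pressure gradient: |∂P/∂n| = 1300 Pa / 268000 m = 4.85×10⁻³ Pa/m
Geostrophic balance (pressure-gradient force = Coriolis force):
V_g = (1/(fρ)) |∂P/∂n| = 4.85×10⁻³ / (1.26×10⁻⁴ × 0.666) = 57.7 m/s
Converting: 57.7 m/s × 1.944 = 112 knots

112 knots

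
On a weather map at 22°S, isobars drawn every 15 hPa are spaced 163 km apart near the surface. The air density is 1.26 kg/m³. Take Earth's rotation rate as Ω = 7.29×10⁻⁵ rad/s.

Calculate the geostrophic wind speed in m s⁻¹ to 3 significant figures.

134 m s⁻¹

Coriolis parameter at 22°S:
f = 2Ω sin φ = 2 × 7.29×10⁻⁵ × sin 22° = 5.46×10⁻⁵ s⁻¹
Pressure gradient: |∂P/∂n| = 1500 Pa / 163000 m = 9.20×10⁻³ Pa/m
Geostrophic balance (pressure-gradient force = Coriolis force):
V_g = (1/(fρ)) |∂P/∂n| = 9.20×10⁻³ / (5.46×10⁻⁵ × 1.26) = 134 m/s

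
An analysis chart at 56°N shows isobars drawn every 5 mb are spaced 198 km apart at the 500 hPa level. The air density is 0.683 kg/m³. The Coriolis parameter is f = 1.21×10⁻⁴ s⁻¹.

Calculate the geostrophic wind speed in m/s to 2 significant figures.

Pressure gradient: |∂P/∂n| = 500 Pa / 198000 m = 2.53×10⁻³ Pa/m
Geostrophic balance (pressure-gradient force = Coriolis force):
V_g = (1/(fρ)) |∂P/∂n| = 2.53×10⁻³ / (1.21×10⁻⁴ × 0.683) = 30.6 m/s

31 m/s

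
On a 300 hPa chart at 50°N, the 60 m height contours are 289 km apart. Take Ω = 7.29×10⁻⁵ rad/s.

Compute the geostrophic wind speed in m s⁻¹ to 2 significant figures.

18 m s⁻¹

Coriolis parameter at 50°N:
f = 2Ω sin φ = 2 × 7.29×10⁻⁵ × sin 50° = 1.12×10⁻⁴ s⁻¹
Height gradient: |∂Z/∂n| = 60 m / 289000 m = 2.08×10⁻⁴
On a pressure surface, geostrophic balance gives V_g = (g/f)|∂Z/∂n|:
V_g = 9.81 × 2.08×10⁻⁴ / 1.12×10⁻⁴ = 18.2 m/s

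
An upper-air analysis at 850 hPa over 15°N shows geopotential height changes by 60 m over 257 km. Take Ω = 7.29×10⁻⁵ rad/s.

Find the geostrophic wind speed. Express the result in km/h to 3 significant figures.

Coriolis parameter at 15°N:
f = 2Ω sin φ = 2 × 7.29×10⁻⁵ × sin 15° = 3.77×10⁻⁵ s⁻¹
Height gradient: |∂Z/∂n| = 60 m / 257000 m = 2.33×10⁻⁴
On a pressure surface, geostrophic balance gives V_g = (g/f)|∂Z/∂n|:
V_g = 9.81 × 2.33×10⁻⁴ / 3.77×10⁻⁵ = 60.7 m/s
Converting: 60.7 m/s × 3.6 = 218 km/h

218 km/h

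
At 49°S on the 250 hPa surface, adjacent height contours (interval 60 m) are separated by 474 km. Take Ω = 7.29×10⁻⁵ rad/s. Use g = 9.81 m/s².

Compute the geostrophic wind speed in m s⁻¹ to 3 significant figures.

Coriolis parameter at 49°S:
f = 2Ω sin φ = 2 × 7.29×10⁻⁵ × sin 49° = 1.10×10⁻⁴ s⁻¹
Height gradient: |∂Z/∂n| = 60 m / 474000 m = 1.27×10⁻⁴
On a pressure surface, geostrophic balance gives V_g = (g/f)|∂Z/∂n|:
V_g = 9.81 × 1.27×10⁻⁴ / 1.10×10⁻⁴ = 11.3 m/s

11.3 m s⁻¹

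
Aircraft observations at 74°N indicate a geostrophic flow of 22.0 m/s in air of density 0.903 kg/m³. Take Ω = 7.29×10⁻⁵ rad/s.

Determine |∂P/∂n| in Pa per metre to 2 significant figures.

Coriolis parameter at 74°N:
f = 2Ω sin φ = 2 × 7.29×10⁻⁵ × sin 74° = 1.40×10⁻⁴ s⁻¹
Geostrophic balance rearranged: |∂P/∂n| = f ρ V_g
|∂P/∂n| = 1.40×10⁻⁴ × 0.903 × 22.0 = 2.78×10⁻³ Pa/m

2.8×10⁻³ Pa/m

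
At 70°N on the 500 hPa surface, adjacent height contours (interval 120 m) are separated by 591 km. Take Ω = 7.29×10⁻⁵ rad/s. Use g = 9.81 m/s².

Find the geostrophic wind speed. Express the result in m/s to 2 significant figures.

Coriolis parameter at 70°N:
f = 2Ω sin φ = 2 × 7.29×10⁻⁵ × sin 70° = 1.37×10⁻⁴ s⁻¹
Height gradient: |∂Z/∂n| = 120 m / 591000 m = 2.03×10⁻⁴
On a pressure surface, geostrophic balance gives V_g = (g/f)|∂Z/∂n|:
V_g = 9.81 × 2.03×10⁻⁴ / 1.37×10⁻⁴ = 14.5 m/s

15 m/s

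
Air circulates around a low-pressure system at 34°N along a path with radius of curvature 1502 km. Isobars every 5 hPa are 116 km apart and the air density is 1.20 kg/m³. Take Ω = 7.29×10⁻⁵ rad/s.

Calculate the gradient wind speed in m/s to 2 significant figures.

Coriolis parameter at 34°N:
f = 2Ω sin φ = 2 × 7.29×10⁻⁵ × sin 34° = 8.15×10⁻⁵ s⁻¹
Pressure gradient: |∂P/∂n| = 500 Pa / 116000 m = 4.31×10⁻³ Pa/m
Geostrophic speed: V_g = |∂P/∂n|/(fρ) = 4.31×10⁻³/(8.15×10⁻⁵ × 1.20) = 44.1 m/s
Around a low, centrifugal force acts outward with Coriolis, so pressure-gradient force balances both:
(1/ρ)|∂P/∂n| = fV + V²/R  →  V² + fR·V − fR·V_g = 0
With fR = 8.15×10⁻⁵ × 1502×10³ m = 122 m/s:
V = [−fR + √((fR)² + 4 fR V_g)]/2 = [−122 + √(122² + 4×122×44.1)]/2 = 34.4 m/s
Subgeostrophic (V < V_g = 44.1 m/s), as expected around a low.

34 m/s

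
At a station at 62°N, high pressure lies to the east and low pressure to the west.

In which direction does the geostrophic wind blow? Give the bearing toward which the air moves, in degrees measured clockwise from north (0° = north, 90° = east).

The pressure-gradient force points toward the west (bearing 270°).
Geostrophic balance: in the Northern Hemisphere the Coriolis force deflects motion to the right, so the geostrophic wind blows 90° to the right of the pressure-gradient force (low pressure on the left).
Rotating 270° by 90° clockwise gives 000° — the wind blows toward the north.

000°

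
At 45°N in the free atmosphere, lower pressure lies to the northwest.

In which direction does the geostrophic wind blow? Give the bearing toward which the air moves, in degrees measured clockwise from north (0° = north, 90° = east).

045°

The pressure-gradient force points toward the northwest (bearing 315°).
Geostrophic balance: in the Northern Hemisphere the Coriolis force deflects motion to the right, so the geostrophic wind blows 90° to the right of the pressure-gradient force (low pressure on the left).
Rotating 315° by 90° clockwise gives 045° — the wind blows toward the northeast.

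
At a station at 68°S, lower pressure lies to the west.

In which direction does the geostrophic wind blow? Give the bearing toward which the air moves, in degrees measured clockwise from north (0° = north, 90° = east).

The pressure-gradient force points toward the west (bearing 270°).
Geostrophic balance: in the Southern Hemisphere the Coriolis force deflects motion to the left, so the geostrophic wind blows 90° to the left of the pressure-gradient force (low pressure on the right).
Rotating 270° by 90° counterclockwise gives 180° — the wind blows toward the south.

180°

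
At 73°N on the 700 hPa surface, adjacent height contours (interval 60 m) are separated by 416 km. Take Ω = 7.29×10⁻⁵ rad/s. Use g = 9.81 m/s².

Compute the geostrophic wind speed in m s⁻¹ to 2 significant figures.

10 m s⁻¹

Coriolis parameter at 73°N:
f = 2Ω sin φ = 2 × 7.29×10⁻⁵ × sin 73° = 1.39×10⁻⁴ s⁻¹
Height gradient: |∂Z/∂n| = 60 m / 416000 m = 1.44×10⁻⁴
On a pressure surface, geostrophic balance gives V_g = (g/f)|∂Z/∂n|:
V_g = 9.81 × 1.44×10⁻⁴ / 1.39×10⁻⁴ = 10.1 m/s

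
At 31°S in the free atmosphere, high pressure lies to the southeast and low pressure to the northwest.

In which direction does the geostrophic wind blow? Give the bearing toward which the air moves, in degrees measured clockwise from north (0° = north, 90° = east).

The pressure-gradient force points toward the northwest (bearing 315°).
Geostrophic balance: in the Southern Hemisphere the Coriolis force deflects motion to the left, so the geostrophic wind blows 90° to the left of the pressure-gradient force (low pressure on the right).
Rotating 315° by 90° counterclockwise gives 225° — the wind blows toward the southwest.

225°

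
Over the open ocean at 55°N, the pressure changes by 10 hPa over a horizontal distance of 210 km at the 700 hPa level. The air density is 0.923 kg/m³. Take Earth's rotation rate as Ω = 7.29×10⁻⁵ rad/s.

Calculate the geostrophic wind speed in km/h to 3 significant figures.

156 km/h

Coriolis parameter at 55°N:
f = 2Ω sin φ = 2 × 7.29×10⁻⁵ × sin 55° = 1.19×10⁻⁴ s⁻¹
Pressure gradient: |∂P/∂n| = 1000 Pa / 210000 m = 4.76×10⁻³ Pa/m
Geostrophic balance (pressure-gradient force = Coriolis force):
V_g = (1/(fρ)) |∂P/∂n| = 4.76×10⁻³ / (1.19×10⁻⁴ × 0.923) = 43.2 m/s
Converting: 43.2 m/s × 3.6 = 156 km/h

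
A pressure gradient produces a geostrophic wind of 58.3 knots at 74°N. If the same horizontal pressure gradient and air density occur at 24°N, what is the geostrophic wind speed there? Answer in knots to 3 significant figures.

With the same pressure gradient and density, V_g ∝ 1/f ∝ 1/sin φ.
V₂ = V₁ · sin φ₁ / sin φ₂ = 58.3 × sin 74° / sin 24°
V₂ = 58.3 × 0.9613/0.4067 = 138 knots

138 knots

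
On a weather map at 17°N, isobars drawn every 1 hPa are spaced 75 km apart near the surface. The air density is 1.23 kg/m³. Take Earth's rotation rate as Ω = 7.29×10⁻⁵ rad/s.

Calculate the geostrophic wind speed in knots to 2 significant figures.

49 knots

Coriolis parameter at 17°N:
f = 2Ω sin φ = 2 × 7.29×10⁻⁵ × sin 17° = 4.26×10⁻⁵ s⁻¹
Pressure gradient: |∂P/∂n| = 100 Pa / 75000 m = 1.33×10⁻³ Pa/m
Geostrophic balance (pressure-gradient force = Coriolis force):
V_g = (1/(fρ)) |∂P/∂n| = 1.33×10⁻³ / (4.26×10⁻⁵ × 1.23) = 25.4 m/s
Converting: 25.4 m/s × 1.944 = 49 knots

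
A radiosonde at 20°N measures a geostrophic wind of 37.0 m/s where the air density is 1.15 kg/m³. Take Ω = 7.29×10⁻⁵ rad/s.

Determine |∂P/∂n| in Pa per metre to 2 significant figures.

2.1×10⁻³ Pa/m

Coriolis parameter at 20°N:
f = 2Ω sin φ = 2 × 7.29×10⁻⁵ × sin 20° = 4.99×10⁻⁵ s⁻¹
Geostrophic balance rearranged: |∂P/∂n| = f ρ V_g
|∂P/∂n| = 4.99×10⁻⁵ × 1.15 × 37.0 = 2.12×10⁻³ Pa/m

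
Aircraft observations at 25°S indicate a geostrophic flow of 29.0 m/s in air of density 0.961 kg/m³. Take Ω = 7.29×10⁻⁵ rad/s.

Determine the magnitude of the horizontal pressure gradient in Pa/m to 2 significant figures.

1.7×10⁻³ Pa/m

Coriolis parameter at 25°S:
f = 2Ω sin φ = 2 × 7.29×10⁻⁵ × sin 25° = 6.16×10⁻⁵ s⁻¹
Geostrophic balance rearranged: |∂P/∂n| = f ρ V_g
|∂P/∂n| = 6.16×10⁻⁵ × 0.961 × 29.0 = 1.72×10⁻³ Pa/m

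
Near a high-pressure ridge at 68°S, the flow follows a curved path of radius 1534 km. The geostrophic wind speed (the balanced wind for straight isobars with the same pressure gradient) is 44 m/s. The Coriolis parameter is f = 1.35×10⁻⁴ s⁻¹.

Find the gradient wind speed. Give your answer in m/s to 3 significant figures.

63.4 m/s

Around a high, pressure-gradient force acts outward with centrifugal, so Coriolis balances both:
fV = (1/ρ)|∂P/∂n| + V²/R  →  V² − fR·V + fR·V_g = 0
With fR = 1.35×10⁻⁴ × 1534×10³ m = 207 m/s:
V = [fR − √((fR)² − 4 fR V_g)]/2 = [207 − √(207² − 4×207×44)]/2 = 63.4 m/s
Supergeostrophic (V > V_g = 44 m/s), as expected around a high.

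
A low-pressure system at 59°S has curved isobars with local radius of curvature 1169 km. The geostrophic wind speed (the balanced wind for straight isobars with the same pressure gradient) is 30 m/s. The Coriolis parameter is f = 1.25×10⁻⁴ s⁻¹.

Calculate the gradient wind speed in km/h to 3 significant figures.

Around a low, centrifugal force acts outward with Coriolis, so pressure-gradient force balances both:
(1/ρ)|∂P/∂n| = fV + V²/R  →  V² + fR·V − fR·V_g = 0
With fR = 1.25×10⁻⁴ × 1169×10³ m = 146 m/s:
V = [−fR + √((fR)² + 4 fR V_g)]/2 = [−146 + √(146² + 4×146×30)]/2 = 25.5 m/s
Subgeostrophic (V < V_g = 30 m/s), as expected around a low.
Converting: 25.5 m/s × 3.6 = 91.9 km/h

91.9 km/h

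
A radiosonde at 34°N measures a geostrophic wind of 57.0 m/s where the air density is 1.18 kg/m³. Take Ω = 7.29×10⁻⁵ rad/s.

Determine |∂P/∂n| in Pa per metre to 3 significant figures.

5.48×10⁻³ Pa/m

Coriolis parameter at 34°N:
f = 2Ω sin φ = 2 × 7.29×10⁻⁵ × sin 34° = 8.15×10⁻⁵ s⁻¹
Geostrophic balance rearranged: |∂P/∂n| = f ρ V_g
|∂P/∂n| = 8.15×10⁻⁵ × 1.18 × 57.0 = 5.48×10⁻³ Pa/m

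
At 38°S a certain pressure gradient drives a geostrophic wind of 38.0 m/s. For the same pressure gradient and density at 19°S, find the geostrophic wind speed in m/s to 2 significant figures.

72 m/s

With the same pressure gradient and density, V_g ∝ 1/f ∝ 1/sin φ.
V₂ = V₁ · sin φ₁ / sin φ₂ = 38.0 × sin 38° / sin 19°
V₂ = 38.0 × 0.6157/0.3256 = 72 m/s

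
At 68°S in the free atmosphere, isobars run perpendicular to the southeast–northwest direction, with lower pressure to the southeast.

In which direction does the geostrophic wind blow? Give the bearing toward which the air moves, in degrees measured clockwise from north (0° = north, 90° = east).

045°

The pressure-gradient force points toward the southeast (bearing 135°).
Geostrophic balance: in the Southern Hemisphere the Coriolis force deflects motion to the left, so the geostrophic wind blows 90° to the left of the pressure-gradient force (low pressure on the right).
Rotating 135° by 90° counterclockwise gives 045° — the wind blows toward the northeast.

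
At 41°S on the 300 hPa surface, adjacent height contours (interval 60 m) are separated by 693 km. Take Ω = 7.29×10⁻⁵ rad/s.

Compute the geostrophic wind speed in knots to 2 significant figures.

Coriolis parameter at 41°S:
f = 2Ω sin φ = 2 × 7.29×10⁻⁵ × sin 41° = 9.57×10⁻⁵ s⁻¹
Height gradient: |∂Z/∂n| = 60 m / 693000 m = 8.66×10⁻⁵
On a pressure surface, geostrophic balance gives V_g = (g/f)|∂Z/∂n|:
V_g = 9.81 × 8.66×10⁻⁵ / 9.57×10⁻⁵ = 8.88 m/s
Converting: 8.88 m/s × 1.944 = 17 knots

17 knots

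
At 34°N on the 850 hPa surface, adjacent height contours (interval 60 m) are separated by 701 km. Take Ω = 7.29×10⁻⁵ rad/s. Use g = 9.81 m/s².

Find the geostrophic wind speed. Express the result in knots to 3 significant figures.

20.0 knots

Coriolis parameter at 34°N:
f = 2Ω sin φ = 2 × 7.29×10⁻⁵ × sin 34° = 8.15×10⁻⁵ s⁻¹
Height gradient: |∂Z/∂n| = 60 m / 701000 m = 8.56×10⁻⁵
On a pressure surface, geostrophic balance gives V_g = (g/f)|∂Z/∂n|:
V_g = 9.81 × 8.56×10⁻⁵ / 8.15×10⁻⁵ = 10.3 m/s
Converting: 10.3 m/s × 1.944 = 20.0 knots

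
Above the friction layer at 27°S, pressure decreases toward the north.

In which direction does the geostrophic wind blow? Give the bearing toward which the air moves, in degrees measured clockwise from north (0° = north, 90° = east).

The pressure-gradient force points toward the north (bearing 000°).
Geostrophic balance: in the Southern Hemisphere the Coriolis force deflects motion to the left, so the geostrophic wind blows 90° to the left of the pressure-gradient force (low pressure on the right).
Rotating 000° by 90° counterclockwise gives 270° — the wind blows toward the west.

270°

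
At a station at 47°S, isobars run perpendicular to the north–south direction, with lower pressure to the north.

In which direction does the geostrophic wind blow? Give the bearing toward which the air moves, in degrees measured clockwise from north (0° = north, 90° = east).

270°

The pressure-gradient force points toward the north (bearing 000°).
Geostrophic balance: in the Southern Hemisphere the Coriolis force deflects motion to the left, so the geostrophic wind blows 90° to the left of the pressure-gradient force (low pressure on the right).
Rotating 000° by 90° counterclockwise gives 270° — the wind blows toward the west.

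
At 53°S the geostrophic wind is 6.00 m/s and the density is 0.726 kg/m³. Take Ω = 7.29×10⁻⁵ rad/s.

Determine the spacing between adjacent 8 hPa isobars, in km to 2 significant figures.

Coriolis parameter at 53°S:
f = 2Ω sin φ = 2 × 7.29×10⁻⁵ × sin 53° = 1.16×10⁻⁴ s⁻¹
Geostrophic balance rearranged: |∂P/∂n| = f ρ V_g
|∂P/∂n| = 1.16×10⁻⁴ × 0.726 × 6.00 = 5.07×10⁻⁴ Pa/m
Isobar spacing: Δn = ΔP/|∂P/∂n| = 800 Pa / 5.07×10⁻⁴ Pa/m = 1577233 m ≈ 1600 km

1600 km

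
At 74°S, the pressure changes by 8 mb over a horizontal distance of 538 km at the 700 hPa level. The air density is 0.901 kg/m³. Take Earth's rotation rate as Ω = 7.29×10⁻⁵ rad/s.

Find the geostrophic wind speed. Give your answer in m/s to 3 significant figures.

11.8 m/s

Coriolis parameter at 74°S:
f = 2Ω sin φ = 2 × 7.29×10⁻⁵ × sin 74° = 1.40×10⁻⁴ s⁻¹
Pressure gradient: |∂P/∂n| = 800 Pa / 538000 m = 1.49×10⁻³ Pa/m
Geostrophic balance (pressure-gradient force = Coriolis force):
V_g = (1/(fρ)) |∂P/∂n| = 1.49×10⁻³ / (1.40×10⁻⁴ × 0.901) = 11.8 m/s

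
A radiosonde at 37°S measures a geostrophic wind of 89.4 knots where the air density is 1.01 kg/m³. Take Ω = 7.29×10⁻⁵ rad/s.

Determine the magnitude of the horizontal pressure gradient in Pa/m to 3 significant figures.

Coriolis parameter at 37°S:
f = 2Ω sin φ = 2 × 7.29×10⁻⁵ × sin 37° = 8.77×10⁻⁵ s⁻¹
Wind speed in SI: 89.4 knots = 46.0 m/s
Geostrophic balance rearranged: |∂P/∂n| = f ρ V_g
|∂P/∂n| = 8.77×10⁻⁵ × 1.01 × 46.0 = 4.08×10⁻³ Pa/m

4.08×10⁻³ Pa/m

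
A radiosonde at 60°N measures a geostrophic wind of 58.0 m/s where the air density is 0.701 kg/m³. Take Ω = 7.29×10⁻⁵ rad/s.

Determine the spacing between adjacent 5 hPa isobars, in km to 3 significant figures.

97.4 km

Coriolis parameter at 60°N:
f = 2Ω sin φ = 2 × 7.29×10⁻⁵ × sin 60° = 1.26×10⁻⁴ s⁻¹
Geostrophic balance rearranged: |∂P/∂n| = f ρ V_g
|∂P/∂n| = 1.26×10⁻⁴ × 0.701 × 58.0 = 5.13×10⁻³ Pa/m
Isobar spacing: Δn = ΔP/|∂P/∂n| = 500 Pa / 5.13×10⁻³ Pa/m = 97395 m ≈ 97.4 km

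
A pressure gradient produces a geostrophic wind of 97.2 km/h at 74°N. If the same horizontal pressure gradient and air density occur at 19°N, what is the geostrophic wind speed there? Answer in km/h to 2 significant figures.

With the same pressure gradient and density, V_g ∝ 1/f ∝ 1/sin φ.
V₂ = V₁ · sin φ₁ / sin φ₂ = 97.2 × sin 74° / sin 19°
V₂ = 97.2 × 0.9613/0.3256 = 290 km/h

290 km/h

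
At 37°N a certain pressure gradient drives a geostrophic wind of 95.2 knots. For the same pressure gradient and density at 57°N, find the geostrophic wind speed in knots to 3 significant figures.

With the same pressure gradient and density, V_g ∝ 1/f ∝ 1/sin φ.
V₂ = V₁ · sin φ₁ / sin φ₂ = 95.2 × sin 37° / sin 57°
V₂ = 95.2 × 0.6018/0.8387 = 68.3 knots

68.3 knots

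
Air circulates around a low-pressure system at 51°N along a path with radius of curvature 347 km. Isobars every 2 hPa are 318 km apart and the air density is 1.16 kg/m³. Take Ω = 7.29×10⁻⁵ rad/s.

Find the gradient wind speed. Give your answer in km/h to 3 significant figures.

Coriolis parameter at 51°N:
f = 2Ω sin φ = 2 × 7.29×10⁻⁵ × sin 51° = 1.13×10⁻⁴ s⁻¹
Pressure gradient: |∂P/∂n| = 200 Pa / 318000 m = 6.29×10⁻⁴ Pa/m
Geostrophic speed: V_g = |∂P/∂n|/(fρ) = 6.29×10⁻⁴/(1.13×10⁻⁴ × 1.16) = 4.79 m/s
Around a low, centrifugal force acts outward with Coriolis, so pressure-gradient force balances both:
(1/ρ)|∂P/∂n| = fV + V²/R  →  V² + fR·V − fR·V_g = 0
With fR = 1.13×10⁻⁴ × 347×10³ m = 39.3 m/s:
V = [−fR + √((fR)² + 4 fR V_g)]/2 = [−39.3 + √(39.3² + 4×39.3×4.79)]/2 = 4.31 m/s
Subgeostrophic (V < V_g = 4.79 m/s), as expected around a low.
Converting: 4.31 m/s × 3.6 = 15.5 km/h

15.5 km/h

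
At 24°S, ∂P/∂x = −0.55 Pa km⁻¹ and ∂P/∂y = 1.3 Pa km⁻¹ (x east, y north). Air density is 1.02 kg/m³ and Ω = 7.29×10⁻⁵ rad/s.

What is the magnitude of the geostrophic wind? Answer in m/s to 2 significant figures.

Coriolis parameter at 24°S:
f = 2Ω sin φ = 2 × 7.29×10⁻⁵ × sin 24° = 5.93×10⁻⁵ s⁻¹
In the Southern Hemisphere f is negative: f = −5.93×10⁻⁵ s⁻¹.
Component geostrophic relations (x east, y north):
u_g = −(1/(fρ)) ∂P/∂y,  v_g = (1/(fρ)) ∂P/∂x
u_g = −(1.3×10⁻³)/(−5.93×10⁻⁵ × 1.02) = 21.5 m/s;  v_g = (−0.55×10⁻³)/(−5.93×10⁻⁵ × 1.02) = 9.09 m/s
|V_g| = √(u_g² + v_g²) = 23.3 m/s

23 m/s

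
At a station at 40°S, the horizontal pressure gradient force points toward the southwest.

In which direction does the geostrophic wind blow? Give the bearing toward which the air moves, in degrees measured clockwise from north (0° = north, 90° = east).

The pressure-gradient force points toward the southwest (bearing 225°).
Geostrophic balance: in the Southern Hemisphere the Coriolis force deflects motion to the left, so the geostrophic wind blows 90° to the left of the pressure-gradient force (low pressure on the right).
Rotating 225° by 90° counterclockwise gives 135° — the wind blows toward the southeast.

135°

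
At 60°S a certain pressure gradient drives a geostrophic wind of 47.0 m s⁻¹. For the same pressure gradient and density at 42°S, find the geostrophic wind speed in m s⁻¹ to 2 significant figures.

61 m s⁻¹

With the same pressure gradient and density, V_g ∝ 1/f ∝ 1/sin φ.
V₂ = V₁ · sin φ₁ / sin φ₂ = 47.0 × sin 60° / sin 42°
V₂ = 47.0 × 0.8660/0.6691 = 61 m s⁻¹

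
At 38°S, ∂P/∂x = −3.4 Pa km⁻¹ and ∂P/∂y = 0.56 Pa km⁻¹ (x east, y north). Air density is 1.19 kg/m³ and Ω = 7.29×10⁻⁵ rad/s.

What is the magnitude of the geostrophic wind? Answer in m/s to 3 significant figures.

32.3 m/s

Coriolis parameter at 38°S:
f = 2Ω sin φ = 2 × 7.29×10⁻⁵ × sin 38° = 8.98×10⁻⁵ s⁻¹
In the Southern Hemisphere f is negative: f = −8.98×10⁻⁵ s⁻¹.
Component geostrophic relations (x east, y north):
u_g = −(1/(fρ)) ∂P/∂y,  v_g = (1/(fρ)) ∂P/∂x
u_g = −(0.56×10⁻³)/(−8.98×10⁻⁵ × 1.19) = 5.24 m/s;  v_g = (−3.4×10⁻³)/(−8.98×10⁻⁵ × 1.19) = 31.8 m/s
|V_g| = √(u_g² + v_g²) = 32.3 m/s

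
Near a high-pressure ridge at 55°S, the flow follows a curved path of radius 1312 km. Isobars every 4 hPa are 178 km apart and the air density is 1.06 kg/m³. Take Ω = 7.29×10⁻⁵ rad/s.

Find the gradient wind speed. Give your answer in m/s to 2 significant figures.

20 m/s

Coriolis parameter at 55°S:
f = 2Ω sin φ = 2 × 7.29×10⁻⁵ × sin 55° = 1.19×10⁻⁴ s⁻¹
Pressure gradient: |∂P/∂n| = 400 Pa / 178000 m = 2.25×10⁻³ Pa/m
Geostrophic speed: V_g = |∂P/∂n|/(fρ) = 2.25×10⁻³/(1.19×10⁻⁴ × 1.06) = 17.8 m/s
Around a high, pressure-gradient force acts outward with centrifugal, so Coriolis balances both:
fV = (1/ρ)|∂P/∂n| + V²/R  →  V² − fR·V + fR·V_g = 0
With fR = 1.19×10⁻⁴ × 1312×10³ m = 157 m/s:
V = [fR − √((fR)² − 4 fR V_g)]/2 = [157 − √(157² − 4×157×17.8)]/2 = 20.4 m/s
Supergeostrophic (V > V_g = 17.8 m/s), as expected around a high.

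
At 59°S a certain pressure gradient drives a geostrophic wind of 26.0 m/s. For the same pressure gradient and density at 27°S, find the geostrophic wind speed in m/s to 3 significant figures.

With the same pressure gradient and density, V_g ∝ 1/f ∝ 1/sin φ.
V₂ = V₁ · sin φ₁ / sin φ₂ = 26.0 × sin 59° / sin 27°
V₂ = 26.0 × 0.8572/0.4540 = 49.1 m/s

49.1 m/s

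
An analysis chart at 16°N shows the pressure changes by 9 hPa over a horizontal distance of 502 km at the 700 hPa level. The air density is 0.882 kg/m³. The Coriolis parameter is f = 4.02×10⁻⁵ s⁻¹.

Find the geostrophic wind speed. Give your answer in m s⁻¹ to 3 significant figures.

50.6 m s⁻¹

Pressure gradient: |∂P/∂n| = 900 Pa / 502000 m = 1.79×10⁻³ Pa/m
Geostrophic balance (pressure-gradient force = Coriolis force):
V_g = (1/(fρ)) |∂P/∂n| = 1.79×10⁻³ / (4.02×10⁻⁵ × 0.882) = 50.6 m/s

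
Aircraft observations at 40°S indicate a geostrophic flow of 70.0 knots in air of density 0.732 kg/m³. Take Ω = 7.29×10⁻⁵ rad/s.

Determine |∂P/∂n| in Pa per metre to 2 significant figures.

Coriolis parameter at 40°S:
f = 2Ω sin φ = 2 × 7.29×10⁻⁵ × sin 40° = 9.37×10⁻⁵ s⁻¹
Wind speed in SI: 70.0 knots = 36.0 m/s
Geostrophic balance rearranged: |∂P/∂n| = f ρ V_g
|∂P/∂n| = 9.37×10⁻⁵ × 0.732 × 36.0 = 2.47×10⁻³ Pa/m

2.5×10⁻³ Pa/m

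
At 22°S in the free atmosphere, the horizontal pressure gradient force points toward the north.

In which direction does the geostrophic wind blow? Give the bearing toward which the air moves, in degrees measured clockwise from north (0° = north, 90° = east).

270°

The pressure-gradient force points toward the north (bearing 000°).
Geostrophic balance: in the Southern Hemisphere the Coriolis force deflects motion to the left, so the geostrophic wind blows 90° to the left of the pressure-gradient force (low pressure on the right).
Rotating 000° by 90° counterclockwise gives 270° — the wind blows toward the west.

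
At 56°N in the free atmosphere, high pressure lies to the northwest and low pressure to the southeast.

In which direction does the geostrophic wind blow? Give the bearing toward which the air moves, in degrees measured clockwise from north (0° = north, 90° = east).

225°

The pressure-gradient force points toward the southeast (bearing 135°).
Geostrophic balance: in the Northern Hemisphere the Coriolis force deflects motion to the right, so the geostrophic wind blows 90° to the right of the pressure-gradient force (low pressure on the left).
Rotating 135° by 90° clockwise gives 225° — the wind blows toward the southwest.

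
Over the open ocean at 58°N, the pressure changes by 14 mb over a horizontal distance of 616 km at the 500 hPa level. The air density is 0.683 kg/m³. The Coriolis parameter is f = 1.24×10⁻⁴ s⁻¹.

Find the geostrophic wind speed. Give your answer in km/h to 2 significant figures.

Pressure gradient: |∂P/∂n| = 1400 Pa / 616000 m = 2.27×10⁻³ Pa/m
Geostrophic balance (pressure-gradient force = Coriolis force):
V_g = (1/(fρ)) |∂P/∂n| = 2.27×10⁻³ / (1.24×10⁻⁴ × 0.683) = 26.8 m/s
Converting: 26.8 m/s × 3.6 = 97 km/h

97 km/h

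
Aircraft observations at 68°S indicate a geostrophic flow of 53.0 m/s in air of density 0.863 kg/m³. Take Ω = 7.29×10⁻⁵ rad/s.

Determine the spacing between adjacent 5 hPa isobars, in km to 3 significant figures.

80.9 km

Coriolis parameter at 68°S:
f = 2Ω sin φ = 2 × 7.29×10⁻⁵ × sin 68° = 1.35×10⁻⁴ s⁻¹
Geostrophic balance rearranged: |∂P/∂n| = f ρ V_g
|∂P/∂n| = 1.35×10⁻⁴ × 0.863 × 53.0 = 6.18×10⁻³ Pa/m
Isobar spacing: Δn = ΔP/|∂P/∂n| = 500 Pa / 6.18×10⁻³ Pa/m = 80865 m ≈ 80.9 km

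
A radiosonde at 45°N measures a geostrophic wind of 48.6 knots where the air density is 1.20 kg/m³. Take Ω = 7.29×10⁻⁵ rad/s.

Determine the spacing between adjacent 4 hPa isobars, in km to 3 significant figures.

Coriolis parameter at 45°N:
f = 2Ω sin φ = 2 × 7.29×10⁻⁵ × sin 45° = 1.03×10⁻⁴ s⁻¹
Wind speed in SI: 48.6 knots = 25.0 m/s
Geostrophic balance rearranged: |∂P/∂n| = f ρ V_g
|∂P/∂n| = 1.03×10⁻⁴ × 1.20 × 25.0 = 3.09×10⁻³ Pa/m
Isobar spacing: Δn = ΔP/|∂P/∂n| = 400 Pa / 3.09×10⁻³ Pa/m = 129319 m ≈ 129 km

129 km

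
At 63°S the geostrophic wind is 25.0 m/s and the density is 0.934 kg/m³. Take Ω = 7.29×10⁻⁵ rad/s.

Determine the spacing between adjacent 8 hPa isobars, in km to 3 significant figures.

Coriolis parameter at 63°S:
f = 2Ω sin φ = 2 × 7.29×10⁻⁵ × sin 63° = 1.30×10⁻⁴ s⁻¹
Geostrophic balance rearranged: |∂P/∂n| = f ρ V_g
|∂P/∂n| = 1.30×10⁻⁴ × 0.934 × 25.0 = 3.03×10⁻³ Pa/m
Isobar spacing: Δn = ΔP/|∂P/∂n| = 800 Pa / 3.03×10⁻³ Pa/m = 263733 m ≈ 264 km

264 km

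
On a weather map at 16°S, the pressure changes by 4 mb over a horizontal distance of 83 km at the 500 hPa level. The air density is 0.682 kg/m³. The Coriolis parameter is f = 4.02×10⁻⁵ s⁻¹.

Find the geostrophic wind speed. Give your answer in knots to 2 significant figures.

Pressure gradient: |∂P/∂n| = 400 Pa / 83000 m = 4.82×10⁻³ Pa/m
Geostrophic balance (pressure-gradient force = Coriolis force):
V_g = (1/(fρ)) |∂P/∂n| = 4.82×10⁻³ / (4.02×10⁻⁵ × 0.682) = 176 m/s
Converting: 176 m/s × 1.944 = 340 knots

340 knots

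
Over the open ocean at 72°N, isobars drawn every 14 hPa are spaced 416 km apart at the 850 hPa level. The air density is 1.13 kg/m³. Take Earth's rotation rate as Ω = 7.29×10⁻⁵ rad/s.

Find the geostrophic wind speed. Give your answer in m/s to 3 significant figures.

21.5 m/s

Coriolis parameter at 72°N:
f = 2Ω sin φ = 2 × 7.29×10⁻⁵ × sin 72° = 1.39×10⁻⁴ s⁻¹
Pressure gradient: |∂P/∂n| = 1400 Pa / 416000 m = 3.37×10⁻³ Pa/m
Geostrophic balance (pressure-gradient force = Coriolis force):
V_g = (1/(fρ)) |∂P/∂n| = 3.37×10⁻³ / (1.39×10⁻⁴ × 1.13) = 21.5 m/s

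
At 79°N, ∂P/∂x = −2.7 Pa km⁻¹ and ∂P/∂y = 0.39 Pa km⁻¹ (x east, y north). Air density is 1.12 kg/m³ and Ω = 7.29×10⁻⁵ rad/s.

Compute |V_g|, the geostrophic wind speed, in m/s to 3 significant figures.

17.0 m/s

Coriolis parameter at 79°N:
f = 2Ω sin φ = 2 × 7.29×10⁻⁵ × sin 79° = 1.43×10⁻⁴ s⁻¹
Component geostrophic relations (x east, y north):
u_g = −(1/(fρ)) ∂P/∂y,  v_g = (1/(fρ)) ∂P/∂x
u_g = −(0.39×10⁻³)/(1.43×10⁻⁴ × 1.12) = −2.43 m/s;  v_g = (−2.7×10⁻³)/(1.43×10⁻⁴ × 1.12) = −16.8 m/s
|V_g| = √(u_g² + v_g²) = 17.0 m/s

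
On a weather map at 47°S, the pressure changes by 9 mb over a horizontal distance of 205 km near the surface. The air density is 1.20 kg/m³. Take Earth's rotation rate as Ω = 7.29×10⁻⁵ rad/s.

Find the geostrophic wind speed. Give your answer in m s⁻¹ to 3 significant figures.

34.3 m s⁻¹

Coriolis parameter at 47°S:
f = 2Ω sin φ = 2 × 7.29×10⁻⁵ × sin 47° = 1.07×10⁻⁴ s⁻¹
Pressure gradient: |∂P/∂n| = 900 Pa / 205000 m = 4.39×10⁻³ Pa/m
Geostrophic balance (pressure-gradient force = Coriolis force):
V_g = (1/(fρ)) |∂P/∂n| = 4.39×10⁻³ / (1.07×10⁻⁴ × 1.20) = 34.3 m/s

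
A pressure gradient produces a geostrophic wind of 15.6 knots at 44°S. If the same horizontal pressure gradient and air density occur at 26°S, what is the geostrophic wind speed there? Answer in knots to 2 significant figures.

25 knots

With the same pressure gradient and density, V_g ∝ 1/f ∝ 1/sin φ.
V₂ = V₁ · sin φ₁ / sin φ₂ = 15.6 × sin 44° / sin 26°
V₂ = 15.6 × 0.6947/0.4384 = 25 knots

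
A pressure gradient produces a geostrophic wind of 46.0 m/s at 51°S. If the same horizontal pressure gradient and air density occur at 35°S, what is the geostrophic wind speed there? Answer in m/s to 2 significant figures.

62 m/s

With the same pressure gradient and density, V_g ∝ 1/f ∝ 1/sin φ.
V₂ = V₁ · sin φ₁ / sin φ₂ = 46.0 × sin 51° / sin 35°
V₂ = 46.0 × 0.7771/0.5736 = 62 m/s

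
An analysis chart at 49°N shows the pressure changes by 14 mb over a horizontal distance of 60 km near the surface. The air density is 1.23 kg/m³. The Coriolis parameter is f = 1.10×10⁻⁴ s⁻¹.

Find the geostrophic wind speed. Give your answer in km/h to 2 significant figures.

Pressure gradient: |∂P/∂n| = 1400 Pa / 60000 m = 2.33×10⁻² Pa/m
Geostrophic balance (pressure-gradient force = Coriolis force):
V_g = (1/(fρ)) |∂P/∂n| = 2.33×10⁻² / (1.10×10⁻⁴ × 1.23) = 172 m/s
Converting: 172 m/s × 3.6 = 620 km/h

620 km/h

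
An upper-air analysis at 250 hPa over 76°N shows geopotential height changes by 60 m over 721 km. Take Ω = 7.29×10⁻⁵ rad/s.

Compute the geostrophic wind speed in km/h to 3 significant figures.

20.8 km/h

Coriolis parameter at 76°N:
f = 2Ω sin φ = 2 × 7.29×10⁻⁵ × sin 76° = 1.41×10⁻⁴ s⁻¹
Height gradient: |∂Z/∂n| = 60 m / 721000 m = 8.32×10⁻⁵
On a pressure surface, geostrophic balance gives V_g = (g/f)|∂Z/∂n|:
V_g = 9.81 × 8.32×10⁻⁵ / 1.41×10⁻⁴ = 5.77 m/s
Converting: 5.77 m/s × 3.6 = 20.8 km/h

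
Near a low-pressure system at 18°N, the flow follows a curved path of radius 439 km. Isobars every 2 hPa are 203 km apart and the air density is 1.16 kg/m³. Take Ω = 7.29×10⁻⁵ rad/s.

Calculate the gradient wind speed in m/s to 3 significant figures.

Coriolis parameter at 18°N:
f = 2Ω sin φ = 2 × 7.29×10⁻⁵ × sin 18° = 4.51×10⁻⁵ s⁻¹
Pressure gradient: |∂P/∂n| = 200 Pa / 203000 m = 9.85×10⁻⁴ Pa/m
Geostrophic speed: V_g = |∂P/∂n|/(fρ) = 9.85×10⁻⁴/(4.51×10⁻⁵ × 1.16) = 18.9 m/s
Around a low, centrifugal force acts outward with Coriolis, so pressure-gradient force balances both:
(1/ρ)|∂P/∂n| = fV + V²/R  →  V² + fR·V − fR·V_g = 0
With fR = 4.51×10⁻⁵ × 439×10³ m = 19.8 m/s:
V = [−fR + √((fR)² + 4 fR V_g)]/2 = [−19.8 + √(19.8² + 4×19.8×18.9)]/2 = 11.8 m/s
Subgeostrophic (V < V_g = 18.9 m/s), as expected around a low.

11.8 m/s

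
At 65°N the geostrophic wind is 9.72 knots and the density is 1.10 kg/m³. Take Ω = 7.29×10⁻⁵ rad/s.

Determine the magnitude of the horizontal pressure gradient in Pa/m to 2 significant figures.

Coriolis parameter at 65°N:
f = 2Ω sin φ = 2 × 7.29×10⁻⁵ × sin 65° = 1.32×10⁻⁴ s⁻¹
Wind speed in SI: 9.72 knots = 5.00 m/s
Geostrophic balance rearranged: |∂P/∂n| = f ρ V_g
|∂P/∂n| = 1.32×10⁻⁴ × 1.10 × 5.00 = 7.27×10⁻⁴ Pa/m

7.3×10⁻⁴ Pa/m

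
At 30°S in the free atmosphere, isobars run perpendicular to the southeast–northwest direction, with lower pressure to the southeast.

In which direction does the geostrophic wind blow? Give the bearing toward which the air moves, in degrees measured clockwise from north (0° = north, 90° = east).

The pressure-gradient force points toward the southeast (bearing 135°).
Geostrophic balance: in the Southern Hemisphere the Coriolis force deflects motion to the left, so the geostrophic wind blows 90° to the left of the pressure-gradient force (low pressure on the right).
Rotating 135° by 90° counterclockwise gives 045° — the wind blows toward the northeast.

045°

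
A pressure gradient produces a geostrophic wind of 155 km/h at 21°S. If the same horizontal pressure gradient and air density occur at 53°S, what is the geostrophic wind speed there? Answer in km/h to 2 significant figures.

70 km/h

With the same pressure gradient and density, V_g ∝ 1/f ∝ 1/sin φ.
V₂ = V₁ · sin φ₁ / sin φ₂ = 155 × sin 21° / sin 53°
V₂ = 155 × 0.3584/0.7986 = 70 km/h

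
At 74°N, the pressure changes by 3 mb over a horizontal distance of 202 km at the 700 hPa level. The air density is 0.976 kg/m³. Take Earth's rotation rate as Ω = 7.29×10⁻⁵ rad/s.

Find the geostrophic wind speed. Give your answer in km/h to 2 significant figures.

39 km/h

Coriolis parameter at 74°N:
f = 2Ω sin φ = 2 × 7.29×10⁻⁵ × sin 74° = 1.40×10⁻⁴ s⁻¹
Pressure gradient: |∂P/∂n| = 300 Pa / 202000 m = 1.49×10⁻³ Pa/m
Geostrophic balance (pressure-gradient force = Coriolis force):
V_g = (1/(fρ)) |∂P/∂n| = 1.49×10⁻³ / (1.40×10⁻⁴ × 0.976) = 10.9 m/s
Converting: 10.9 m/s × 3.6 = 39 km/h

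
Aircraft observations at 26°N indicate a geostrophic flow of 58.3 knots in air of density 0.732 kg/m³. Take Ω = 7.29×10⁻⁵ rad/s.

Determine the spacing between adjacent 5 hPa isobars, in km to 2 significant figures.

360 km

Coriolis parameter at 26°N:
f = 2Ω sin φ = 2 × 7.29×10⁻⁵ × sin 26° = 6.39×10⁻⁵ s⁻¹
Wind speed in SI: 58.3 knots = 30.0 m/s
Geostrophic balance rearranged: |∂P/∂n| = f ρ V_g
|∂P/∂n| = 6.39×10⁻⁵ × 0.732 × 30.0 = 1.40×10⁻³ Pa/m
Isobar spacing: Δn = ΔP/|∂P/∂n| = 500 Pa / 1.40×10⁻³ Pa/m = 356330 m ≈ 360 km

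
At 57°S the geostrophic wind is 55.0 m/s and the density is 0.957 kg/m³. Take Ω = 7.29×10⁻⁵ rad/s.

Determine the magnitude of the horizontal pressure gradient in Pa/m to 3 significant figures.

Coriolis parameter at 57°S:
f = 2Ω sin φ = 2 × 7.29×10⁻⁵ × sin 57° = 1.22×10⁻⁴ s⁻¹
Geostrophic balance rearranged: |∂P/∂n| = f ρ V_g
|∂P/∂n| = 1.22×10⁻⁴ × 0.957 × 55.0 = 6.44×10⁻³ Pa/m

6.44×10⁻³ Pa/m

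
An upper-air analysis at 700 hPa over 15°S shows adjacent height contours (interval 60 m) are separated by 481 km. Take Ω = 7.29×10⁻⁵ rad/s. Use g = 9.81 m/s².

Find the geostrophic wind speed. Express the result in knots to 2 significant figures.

63 knots

Coriolis parameter at 15°S:
f = 2Ω sin φ = 2 × 7.29×10⁻⁵ × sin 15° = 3.77×10⁻⁵ s⁻¹
Height gradient: |∂Z/∂n| = 60 m / 481000 m = 1.25×10⁻⁴
On a pressure surface, geostrophic balance gives V_g = (g/f)|∂Z/∂n|:
V_g = 9.81 × 1.25×10⁻⁴ / 3.77×10⁻⁵ = 32.4 m/s
Converting: 32.4 m/s × 1.944 = 63 knots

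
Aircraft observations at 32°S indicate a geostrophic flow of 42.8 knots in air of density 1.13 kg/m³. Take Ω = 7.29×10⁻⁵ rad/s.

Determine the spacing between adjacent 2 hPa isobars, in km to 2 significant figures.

100 km

Coriolis parameter at 32°S:
f = 2Ω sin φ = 2 × 7.29×10⁻⁵ × sin 32° = 7.73×10⁻⁵ s⁻¹
Wind speed in SI: 42.8 knots = 22.0 m/s
Geostrophic balance rearranged: |∂P/∂n| = f ρ V_g
|∂P/∂n| = 7.73×10⁻⁵ × 1.13 × 22.0 = 1.92×10⁻³ Pa/m
Isobar spacing: Δn = ΔP/|∂P/∂n| = 200 Pa / 1.92×10⁻³ Pa/m = 104041 m ≈ 100 km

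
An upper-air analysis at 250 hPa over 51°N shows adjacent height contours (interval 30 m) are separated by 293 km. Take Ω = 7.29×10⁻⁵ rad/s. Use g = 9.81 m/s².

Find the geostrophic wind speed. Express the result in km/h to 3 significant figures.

31.9 km/h

Coriolis parameter at 51°N:
f = 2Ω sin φ = 2 × 7.29×10⁻⁵ × sin 51° = 1.13×10⁻⁴ s⁻¹
Height gradient: |∂Z/∂n| = 30 m / 293000 m = 1.02×10⁻⁴
On a pressure surface, geostrophic balance gives V_g = (g/f)|∂Z/∂n|:
V_g = 9.81 × 1.02×10⁻⁴ / 1.13×10⁻⁴ = 8.86 m/s
Converting: 8.86 m/s × 3.6 = 31.9 km/h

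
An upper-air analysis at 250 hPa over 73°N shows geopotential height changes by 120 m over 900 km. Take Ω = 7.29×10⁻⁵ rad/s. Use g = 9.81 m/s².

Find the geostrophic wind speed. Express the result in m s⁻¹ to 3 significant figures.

Coriolis parameter at 73°N:
f = 2Ω sin φ = 2 × 7.29×10⁻⁵ × sin 73° = 1.39×10⁻⁴ s⁻¹
Height gradient: |∂Z/∂n| = 120 m / 900000 m = 1.33×10⁻⁴
On a pressure surface, geostrophic balance gives V_g = (g/f)|∂Z/∂n|:
V_g = 9.81 × 1.33×10⁻⁴ / 1.39×10⁻⁴ = 9.38 m/s

9.38 m s⁻¹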